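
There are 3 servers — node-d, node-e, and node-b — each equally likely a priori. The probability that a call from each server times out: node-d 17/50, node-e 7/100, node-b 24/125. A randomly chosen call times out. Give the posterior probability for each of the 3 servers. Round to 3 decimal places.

Since the prior is uniform, the posterior is proportional to the likelihood:
  node-d: 0.34
  node-e: 0.07
  node-b: 0.192
Sum = 0.602.
P(node-d | timeout) = 0.34/0.602 ≈ 0.565
P(node-e | timeout) = 0.07/0.602 ≈ 0.116
P(node-b | timeout) = 0.192/0.602 ≈ 0.319

node-d 0.565, node-e 0.116, node-b 0.319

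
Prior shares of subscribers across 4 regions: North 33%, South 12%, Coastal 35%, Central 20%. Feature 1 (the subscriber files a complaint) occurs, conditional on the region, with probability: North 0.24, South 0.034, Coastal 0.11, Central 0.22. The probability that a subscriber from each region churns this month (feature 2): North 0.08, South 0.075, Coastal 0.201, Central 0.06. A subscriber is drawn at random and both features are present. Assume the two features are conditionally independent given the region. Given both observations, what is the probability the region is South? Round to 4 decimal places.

Unnormalized posteriors (prior × likelihood):
  North: 0.33 × 0.24 × 0.08 = 0.006336
  South: 0.12 × 0.034 × 0.075 = 0.000306
  Coastal: 0.35 × 0.11 × 0.201 = 0.0077385
  Central: 0.2 × 0.22 × 0.06 = 0.00264
Normalizing constant = 0.0170205.
P(South | evidence) = 0.000306 / 0.0170205 ≈ 0.0180.

0.0180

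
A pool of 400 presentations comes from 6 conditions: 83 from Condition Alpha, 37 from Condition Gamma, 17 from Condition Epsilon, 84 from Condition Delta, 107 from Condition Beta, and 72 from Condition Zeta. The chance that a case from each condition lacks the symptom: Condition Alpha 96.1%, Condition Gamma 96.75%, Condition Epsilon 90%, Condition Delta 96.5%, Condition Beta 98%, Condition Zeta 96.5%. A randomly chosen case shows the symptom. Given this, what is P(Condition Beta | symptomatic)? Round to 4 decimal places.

0.1558

Taking complements, P(symptomatic | each) = Condition Alpha 0.039, Condition Gamma 0.0325, Condition Epsilon 0.1, Condition Delta 0.035, Condition Beta 0.02, Condition Zeta 0.035.
By Bayes' rule, posterior ∝ prior × likelihood:
  Condition Alpha: 0.2075 × 0.039 = 0.0080925
  Condition Gamma: 0.0925 × 0.0325 = 0.00300625
  Condition Epsilon: 0.0425 × 0.1 = 0.00425
  Condition Delta: 0.21 × 0.035 = 0.00735
  Condition Beta: 0.2675 × 0.02 = 0.00535
  Condition Zeta: 0.18 × 0.035 = 0.0063
Normalizing constant = 0.03434875.
P(Condition Beta | evidence) = 0.00535 / 0.03434875 ≈ 0.1558.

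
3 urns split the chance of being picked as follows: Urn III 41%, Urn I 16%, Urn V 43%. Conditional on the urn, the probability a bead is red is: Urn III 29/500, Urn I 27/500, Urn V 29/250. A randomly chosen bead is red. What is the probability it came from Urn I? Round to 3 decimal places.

0.105

Compute prior × likelihood for every hypothesis:
  Urn III: 0.41 × 0.058 = 0.02378
  Urn I: 0.16 × 0.054 = 0.00864
  Urn V: 0.43 × 0.116 = 0.04988
Normalizing constant = 0.0823.
P(Urn I | evidence) = 0.00864 / 0.0823 ≈ 0.105.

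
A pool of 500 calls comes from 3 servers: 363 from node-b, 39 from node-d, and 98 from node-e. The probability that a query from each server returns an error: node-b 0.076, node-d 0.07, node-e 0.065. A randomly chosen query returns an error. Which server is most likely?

Prior × likelihood for each hypothesis:
  node-b: 0.726 × 0.076 = 0.055176
  node-d: 0.078 × 0.07 = 0.00546
  node-e: 0.196 × 0.065 = 0.01274
Normalizing constant = 0.073376.
Largest term belongs to node-b, so node-b is most probable.

node-b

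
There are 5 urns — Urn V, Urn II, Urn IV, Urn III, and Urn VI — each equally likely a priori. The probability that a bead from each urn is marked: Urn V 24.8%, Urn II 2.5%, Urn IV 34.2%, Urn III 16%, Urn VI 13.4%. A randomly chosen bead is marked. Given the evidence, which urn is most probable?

Urn IV

With a uniform prior (1/5 each), posterior ∝ likelihood:
  Urn V: 0.248
  Urn II: 0.025
  Urn IV: 0.342
  Urn III: 0.16
  Urn VI: 0.134
Normalizing constant = 0.909.
Largest term belongs to Urn IV, so Urn IV is most probable.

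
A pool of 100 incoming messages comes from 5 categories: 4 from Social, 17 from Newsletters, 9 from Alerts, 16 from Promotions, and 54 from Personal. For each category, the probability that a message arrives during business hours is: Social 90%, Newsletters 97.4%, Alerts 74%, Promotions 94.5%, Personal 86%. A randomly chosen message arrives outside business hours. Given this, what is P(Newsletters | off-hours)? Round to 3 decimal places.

Taking complements, P(off-hours | each) = Social 0.1, Newsletters 0.026, Alerts 0.26, Promotions 0.055, Personal 0.14.
Unnormalized posteriors (prior × likelihood):
  Social: 0.04 × 0.1 = 0.004
  Newsletters: 0.17 × 0.026 = 0.00442
  Alerts: 0.09 × 0.26 = 0.0234
  Promotions: 0.16 × 0.055 = 0.0088
  Personal: 0.54 × 0.14 = 0.0756
Total = 0.11622.
P(Newsletters | evidence) = 0.00442 / 0.11622 ≈ 0.038.

0.038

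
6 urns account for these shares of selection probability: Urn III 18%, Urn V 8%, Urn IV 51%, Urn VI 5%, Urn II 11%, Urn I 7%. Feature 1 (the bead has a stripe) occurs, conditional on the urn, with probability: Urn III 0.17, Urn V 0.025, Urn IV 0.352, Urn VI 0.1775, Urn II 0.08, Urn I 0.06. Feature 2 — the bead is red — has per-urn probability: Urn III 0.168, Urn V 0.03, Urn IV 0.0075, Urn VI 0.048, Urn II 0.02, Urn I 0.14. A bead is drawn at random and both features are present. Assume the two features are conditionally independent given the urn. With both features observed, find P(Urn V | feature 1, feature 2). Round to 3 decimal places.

0.008

Prior × likelihood for each hypothesis:
  Urn III: 0.18 × 0.17 × 0.168 = 0.0051408
  Urn V: 0.08 × 0.025 × 0.03 = 0.00006
  Urn IV: 0.51 × 0.352 × 0.0075 = 0.0013464
  Urn VI: 0.05 × 0.1775 × 0.048 = 0.000426
  Urn II: 0.11 × 0.08 × 0.02 = 0.000176
  Urn I: 0.07 × 0.06 × 0.14 = 0.000588
Normalizing constant = 0.0077372.
P(Urn V | evidence) = 0.00006 / 0.0077372 ≈ 0.008.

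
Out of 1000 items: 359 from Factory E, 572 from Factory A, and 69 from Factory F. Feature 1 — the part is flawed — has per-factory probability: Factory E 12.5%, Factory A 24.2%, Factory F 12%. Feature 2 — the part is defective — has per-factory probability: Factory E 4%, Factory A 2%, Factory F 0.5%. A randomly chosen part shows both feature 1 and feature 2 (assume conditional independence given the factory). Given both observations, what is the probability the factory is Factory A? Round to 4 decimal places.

Compute prior × likelihood for every hypothesis:
  Factory E: 0.359 × 0.125 × 0.04 = 0.001795
  Factory A: 0.572 × 0.242 × 0.02 = 0.00276848
  Factory F: 0.069 × 0.12 × 0.005 = 0.0000414
Normalizing constant = 0.00460488.
P(Factory A | evidence) = 0.00276848 / 0.00460488 ≈ 0.6012.

0.6012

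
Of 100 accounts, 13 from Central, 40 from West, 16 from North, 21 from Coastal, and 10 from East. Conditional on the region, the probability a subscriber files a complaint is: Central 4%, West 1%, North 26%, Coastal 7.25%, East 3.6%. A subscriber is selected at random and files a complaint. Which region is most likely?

North

Prior × likelihood for each hypothesis:
  Central: 0.13 × 0.04 = 0.0052
  West: 0.4 × 0.01 = 0.004
  North: 0.16 × 0.26 = 0.0416
  Coastal: 0.21 × 0.0725 = 0.015225
  East: 0.1 × 0.036 = 0.0036
Total = 0.069625.
Largest term belongs to North, so North is most probable.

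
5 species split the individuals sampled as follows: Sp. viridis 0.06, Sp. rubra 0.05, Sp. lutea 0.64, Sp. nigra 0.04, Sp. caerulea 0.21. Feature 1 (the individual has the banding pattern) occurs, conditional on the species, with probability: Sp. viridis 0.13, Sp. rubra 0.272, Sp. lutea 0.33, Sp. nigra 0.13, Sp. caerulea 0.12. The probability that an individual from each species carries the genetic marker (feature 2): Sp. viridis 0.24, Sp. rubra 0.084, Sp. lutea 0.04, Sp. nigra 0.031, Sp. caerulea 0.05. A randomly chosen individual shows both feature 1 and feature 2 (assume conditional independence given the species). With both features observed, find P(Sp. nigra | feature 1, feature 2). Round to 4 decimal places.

0.0125

Prior × likelihood for each hypothesis:
  Sp. viridis: 0.06 × 0.13 × 0.24 = 0.001872
  Sp. rubra: 0.05 × 0.272 × 0.084 = 0.0011424
  Sp. lutea: 0.64 × 0.33 × 0.04 = 0.008448
  Sp. nigra: 0.04 × 0.13 × 0.031 = 0.0001612
  Sp. caerulea: 0.21 × 0.12 × 0.05 = 0.00126
Sum = 0.0128836.
P(Sp. nigra | evidence) = 0.0001612 / 0.0128836 ≈ 0.0125.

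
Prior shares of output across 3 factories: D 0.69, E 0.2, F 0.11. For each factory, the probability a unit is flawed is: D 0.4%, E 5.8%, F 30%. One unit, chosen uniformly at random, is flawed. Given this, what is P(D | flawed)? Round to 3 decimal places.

0.058

Unnormalized posteriors (prior × likelihood):
  D: 0.69 × 0.004 = 0.00276
  E: 0.2 × 0.058 = 0.0116
  F: 0.11 × 0.3 = 0.033
Total = 0.04736.
P(D | evidence) = 0.00276 / 0.04736 ≈ 0.058.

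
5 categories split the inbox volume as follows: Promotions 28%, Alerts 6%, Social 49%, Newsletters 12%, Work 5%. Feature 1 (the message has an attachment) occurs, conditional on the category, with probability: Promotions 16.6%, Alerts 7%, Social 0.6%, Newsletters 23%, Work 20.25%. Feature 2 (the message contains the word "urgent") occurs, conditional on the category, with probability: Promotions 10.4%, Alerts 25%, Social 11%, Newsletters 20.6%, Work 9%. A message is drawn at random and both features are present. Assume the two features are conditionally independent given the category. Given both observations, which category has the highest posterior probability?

Newsletters

Unnormalized posteriors (prior × likelihood):
  Promotions: 0.28 × 0.166 × 0.104 = 0.00483392
  Alerts: 0.06 × 0.07 × 0.25 = 0.00105
  Social: 0.49 × 0.006 × 0.11 = 0.0003234
  Newsletters: 0.12 × 0.23 × 0.206 = 0.0056856
  Work: 0.05 × 0.2025 × 0.09 = 0.00091125
Normalizing constant = 0.01280417.
Largest term belongs to Newsletters, so Newsletters is most probable.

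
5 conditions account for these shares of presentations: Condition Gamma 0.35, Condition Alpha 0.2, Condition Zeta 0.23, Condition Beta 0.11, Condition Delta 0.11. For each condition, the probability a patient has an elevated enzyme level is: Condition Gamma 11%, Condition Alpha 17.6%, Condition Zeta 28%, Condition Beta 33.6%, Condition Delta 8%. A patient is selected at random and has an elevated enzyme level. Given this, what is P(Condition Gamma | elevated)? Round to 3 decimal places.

Unnormalized posteriors (prior × likelihood):
  Condition Gamma: 0.35 × 0.11 = 0.0385
  Condition Alpha: 0.2 × 0.176 = 0.0352
  Condition Zeta: 0.23 × 0.28 = 0.0644
  Condition Beta: 0.11 × 0.336 = 0.03696
  Condition Delta: 0.11 × 0.08 = 0.0088
Normalizing constant = 0.18386.
P(Condition Gamma | evidence) = 0.0385 / 0.18386 ≈ 0.209.

0.209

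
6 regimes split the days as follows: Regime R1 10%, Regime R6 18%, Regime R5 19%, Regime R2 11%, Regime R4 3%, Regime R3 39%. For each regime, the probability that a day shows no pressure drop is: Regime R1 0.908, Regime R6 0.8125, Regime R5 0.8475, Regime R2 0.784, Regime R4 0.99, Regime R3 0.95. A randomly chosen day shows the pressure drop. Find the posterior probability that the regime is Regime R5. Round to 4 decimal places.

Taking complements, P(drop | each) = Regime R1 0.092, Regime R6 0.1875, Regime R5 0.1525, Regime R2 0.216, Regime R4 0.01, Regime R3 0.05.
Prior × likelihood for each hypothesis:
  Regime R1: 0.1 × 0.092 = 0.0092
  Regime R6: 0.18 × 0.1875 = 0.03375
  Regime R5: 0.19 × 0.1525 = 0.028975
  Regime R2: 0.11 × 0.216 = 0.02376
  Regime R4: 0.03 × 0.01 = 0.0003
  Regime R3: 0.39 × 0.05 = 0.0195
Normalizing constant = 0.115485.
P(Regime R5 | evidence) = 0.028975 / 0.115485 ≈ 0.2509.

0.2509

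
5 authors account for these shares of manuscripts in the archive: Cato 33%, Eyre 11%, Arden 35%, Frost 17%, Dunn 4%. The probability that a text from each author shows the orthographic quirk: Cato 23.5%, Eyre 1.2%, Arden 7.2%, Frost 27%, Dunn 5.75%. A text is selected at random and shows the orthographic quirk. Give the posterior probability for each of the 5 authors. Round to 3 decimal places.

Cato 0.509, Eyre 0.009, Arden 0.165, Frost 0.301, Dunn 0.015

Unnormalized posteriors (prior × likelihood):
  Cato: 0.33 × 0.235 = 0.07755
  Eyre: 0.11 × 0.012 = 0.00132
  Arden: 0.35 × 0.072 = 0.0252
  Frost: 0.17 × 0.27 = 0.0459
  Dunn: 0.04 × 0.0575 = 0.0023
Normalizing constant = 0.15227.
P(Cato | quirk) = 0.07755/0.15227 ≈ 0.509
P(Eyre | quirk) = 0.00132/0.15227 ≈ 0.009
P(Arden | quirk) = 0.0252/0.15227 ≈ 0.165
P(Frost | quirk) = 0.0459/0.15227 ≈ 0.301
P(Dunn | quirk) = 0.0023/0.15227 ≈ 0.015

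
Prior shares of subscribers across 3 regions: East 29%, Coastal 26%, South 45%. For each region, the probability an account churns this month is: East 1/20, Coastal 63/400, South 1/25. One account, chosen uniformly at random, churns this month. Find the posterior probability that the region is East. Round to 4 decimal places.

0.1974

Unnormalized posteriors (prior × likelihood):
  East: 0.29 × 0.05 = 0.0145
  Coastal: 0.26 × 0.1575 = 0.04095
  South: 0.45 × 0.04 = 0.018
Normalizing constant = 0.07345.
P(East | evidence) = 0.0145 / 0.07345 ≈ 0.1974.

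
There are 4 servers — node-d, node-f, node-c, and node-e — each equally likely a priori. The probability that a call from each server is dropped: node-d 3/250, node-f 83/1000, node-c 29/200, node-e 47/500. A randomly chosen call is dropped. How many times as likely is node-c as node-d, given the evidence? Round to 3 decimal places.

Since the prior is uniform, the posterior is proportional to the likelihood:
  node-d: 0.012
  node-f: 0.083
  node-c: 0.145
  node-e: 0.094
Sum = 0.334.
The ratio is 0.145 / 0.012 (the normalizer cancels) = 12.083.

12.083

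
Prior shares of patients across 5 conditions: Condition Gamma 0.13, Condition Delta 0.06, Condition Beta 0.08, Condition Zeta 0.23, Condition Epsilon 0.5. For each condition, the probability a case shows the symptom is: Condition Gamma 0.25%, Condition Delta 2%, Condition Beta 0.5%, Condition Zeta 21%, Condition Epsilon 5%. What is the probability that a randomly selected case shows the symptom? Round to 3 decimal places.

0.075

By Bayes' rule, posterior ∝ prior × likelihood:
  Condition Gamma: 0.13 × 0.0025 = 0.000325
  Condition Delta: 0.06 × 0.02 = 0.0012
  Condition Beta: 0.08 × 0.005 = 0.0004
  Condition Zeta: 0.23 × 0.21 = 0.0483
  Condition Epsilon: 0.5 × 0.05 = 0.025
P(symptomatic) = 0.000325 + 0.0012 + 0.0004 + 0.0483 + 0.025 = 0.075225 → 0.075.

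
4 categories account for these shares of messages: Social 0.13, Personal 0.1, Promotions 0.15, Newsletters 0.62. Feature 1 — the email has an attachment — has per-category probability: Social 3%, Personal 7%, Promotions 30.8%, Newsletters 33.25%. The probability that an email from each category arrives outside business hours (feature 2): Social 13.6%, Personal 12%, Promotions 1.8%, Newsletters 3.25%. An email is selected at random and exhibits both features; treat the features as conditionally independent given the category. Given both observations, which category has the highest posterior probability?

By Bayes' rule, posterior ∝ prior × likelihood:
  Social: 0.13 × 0.03 × 0.136 = 0.0005304
  Personal: 0.1 × 0.07 × 0.12 = 0.00084
  Promotions: 0.15 × 0.308 × 0.018 = 0.0008316
  Newsletters: 0.62 × 0.3325 × 0.0325 = 0.006699875
Normalizing constant = 0.008901875.
Largest term belongs to Newsletters, so Newsletters is most probable.

Newsletters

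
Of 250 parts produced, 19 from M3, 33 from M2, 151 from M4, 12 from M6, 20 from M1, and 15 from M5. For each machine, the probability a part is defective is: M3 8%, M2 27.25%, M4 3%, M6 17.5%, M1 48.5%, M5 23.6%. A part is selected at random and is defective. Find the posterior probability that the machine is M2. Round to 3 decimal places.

0.296

Prior × likelihood for each hypothesis:
  M3: 0.076 × 0.08 = 0.00608
  M2: 0.132 × 0.2725 = 0.03597
  M4: 0.604 × 0.03 = 0.01812
  M6: 0.048 × 0.175 = 0.0084
  M1: 0.08 × 0.485 = 0.0388
  M5: 0.06 × 0.236 = 0.01416
Total = 0.12153.
P(M2 | evidence) = 0.03597 / 0.12153 ≈ 0.296.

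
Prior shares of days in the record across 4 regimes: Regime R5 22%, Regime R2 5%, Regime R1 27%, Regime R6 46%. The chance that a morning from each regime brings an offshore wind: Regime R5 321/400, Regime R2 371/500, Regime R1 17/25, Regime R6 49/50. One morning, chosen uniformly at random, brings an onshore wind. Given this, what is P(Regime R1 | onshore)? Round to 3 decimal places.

Taking complements, P(onshore | each) = Regime R5 0.1975, Regime R2 0.258, Regime R1 0.32, Regime R6 0.02.
Prior × likelihood for each hypothesis:
  Regime R5: 0.22 × 0.1975 = 0.04345
  Regime R2: 0.05 × 0.258 = 0.0129
  Regime R1: 0.27 × 0.32 = 0.0864
  Regime R6: 0.46 × 0.02 = 0.0092
Total = 0.15195.
P(Regime R1 | evidence) = 0.0864 / 0.15195 ≈ 0.569.

0.569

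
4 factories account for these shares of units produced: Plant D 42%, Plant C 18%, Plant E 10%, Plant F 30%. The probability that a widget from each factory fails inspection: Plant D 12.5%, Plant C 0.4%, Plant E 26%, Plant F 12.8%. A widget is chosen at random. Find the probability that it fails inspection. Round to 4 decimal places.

0.1176

Unnormalized posteriors (prior × likelihood):
  Plant D: 0.42 × 0.125 = 0.0525
  Plant C: 0.18 × 0.004 = 0.00072
  Plant E: 0.1 × 0.26 = 0.026
  Plant F: 0.3 × 0.128 = 0.0384
P(nonconforming) = 0.0525 + 0.00072 + 0.026 + 0.0384 = 0.11762 → 0.1176.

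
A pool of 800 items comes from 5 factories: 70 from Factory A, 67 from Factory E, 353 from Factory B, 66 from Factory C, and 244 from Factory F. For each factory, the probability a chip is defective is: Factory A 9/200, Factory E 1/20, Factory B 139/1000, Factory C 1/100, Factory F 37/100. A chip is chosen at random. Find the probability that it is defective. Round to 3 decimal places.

0.183

Unnormalized posteriors (prior × likelihood):
  Factory A: 0.0875 × 0.045 = 0.0039375
  Factory E: 0.08375 × 0.05 = 0.0041875
  Factory B: 0.44125 × 0.139 = 0.06133375
  Factory C: 0.0825 × 0.01 = 0.000825
  Factory F: 0.305 × 0.37 = 0.11285
P(defective) = 0.0039375 + 0.0041875 + 0.06133375 + 0.000825 + 0.11285 = 0.18313375 → 0.183.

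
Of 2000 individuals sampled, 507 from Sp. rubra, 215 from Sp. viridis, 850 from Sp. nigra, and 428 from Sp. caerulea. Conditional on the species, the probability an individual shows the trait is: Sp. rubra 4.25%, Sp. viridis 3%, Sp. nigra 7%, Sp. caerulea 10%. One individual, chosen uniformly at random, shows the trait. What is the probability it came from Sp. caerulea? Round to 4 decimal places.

Prior × likelihood for each hypothesis:
  Sp. rubra: 0.2535 × 0.0425 = 0.01077375
  Sp. viridis: 0.1075 × 0.03 = 0.003225
  Sp. nigra: 0.425 × 0.07 = 0.02975
  Sp. caerulea: 0.214 × 0.1 = 0.0214
Total = 0.06514875.
P(Sp. caerulea | evidence) = 0.0214 / 0.06514875 ≈ 0.3285.

0.3285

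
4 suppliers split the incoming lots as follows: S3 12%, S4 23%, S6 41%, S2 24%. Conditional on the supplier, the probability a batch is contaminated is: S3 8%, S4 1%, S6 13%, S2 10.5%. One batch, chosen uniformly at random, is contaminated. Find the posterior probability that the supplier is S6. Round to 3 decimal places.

0.590

Unnormalized posteriors (prior × likelihood):
  S3: 0.12 × 0.08 = 0.0096
  S4: 0.23 × 0.01 = 0.0023
  S6: 0.41 × 0.13 = 0.0533
  S2: 0.24 × 0.105 = 0.0252
Total = 0.0904.
P(S6 | evidence) = 0.0533 / 0.0904 ≈ 0.590.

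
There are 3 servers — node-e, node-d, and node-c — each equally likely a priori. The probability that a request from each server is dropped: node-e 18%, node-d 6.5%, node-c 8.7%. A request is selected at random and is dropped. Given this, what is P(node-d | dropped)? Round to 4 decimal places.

0.1958

Since the prior is uniform, the posterior is proportional to the likelihood:
  node-e: 0.18
  node-d: 0.065
  node-c: 0.087
Normalizing constant = 0.332.
P(node-d | evidence) = 0.065 / 0.332 ≈ 0.1958.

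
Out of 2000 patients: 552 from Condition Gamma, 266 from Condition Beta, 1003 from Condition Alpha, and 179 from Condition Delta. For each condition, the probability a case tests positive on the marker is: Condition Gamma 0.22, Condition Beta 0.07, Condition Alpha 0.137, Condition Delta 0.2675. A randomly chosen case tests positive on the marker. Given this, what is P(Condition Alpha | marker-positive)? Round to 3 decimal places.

0.422

Compute prior × likelihood for every hypothesis:
  Condition Gamma: 0.276 × 0.22 = 0.06072
  Condition Beta: 0.133 × 0.07 = 0.00931
  Condition Alpha: 0.5015 × 0.137 = 0.0687055
  Condition Delta: 0.0895 × 0.2675 = 0.02394125
Total = 0.16267675.
P(Condition Alpha | evidence) = 0.0687055 / 0.16267675 ≈ 0.422.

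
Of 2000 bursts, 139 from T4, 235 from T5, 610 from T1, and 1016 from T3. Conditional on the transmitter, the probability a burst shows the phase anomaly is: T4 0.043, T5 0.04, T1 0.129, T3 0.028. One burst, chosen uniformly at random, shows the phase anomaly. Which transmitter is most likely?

Prior × likelihood for each hypothesis:
  T4: 0.0695 × 0.043 = 0.0029885
  T5: 0.1175 × 0.04 = 0.0047
  T1: 0.305 × 0.129 = 0.039345
  T3: 0.508 × 0.028 = 0.014224
Normalizing constant = 0.0612575.
Largest term belongs to T1, so T1 is most probable.

T1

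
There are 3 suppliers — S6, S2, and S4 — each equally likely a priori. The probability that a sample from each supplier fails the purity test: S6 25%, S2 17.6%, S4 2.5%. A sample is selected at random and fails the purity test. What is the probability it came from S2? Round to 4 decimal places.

0.3902

Since the prior is uniform, the posterior is proportional to the likelihood:
  S6: 0.25
  S2: 0.176
  S4: 0.025
Normalizing constant = 0.451.
P(S2 | evidence) = 0.176 / 0.451 ≈ 0.3902.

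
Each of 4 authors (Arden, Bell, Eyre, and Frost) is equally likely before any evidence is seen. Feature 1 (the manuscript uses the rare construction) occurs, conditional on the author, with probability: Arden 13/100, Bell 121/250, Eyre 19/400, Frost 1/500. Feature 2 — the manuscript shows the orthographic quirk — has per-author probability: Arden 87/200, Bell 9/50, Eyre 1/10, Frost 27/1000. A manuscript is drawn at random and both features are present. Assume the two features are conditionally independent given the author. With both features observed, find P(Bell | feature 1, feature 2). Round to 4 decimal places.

0.5868

With a uniform prior (1/4 each), posterior ∝ likelihood:
  Arden: 0.13 × 0.435 = 0.05655
  Bell: 0.484 × 0.18 = 0.08712
  Eyre: 0.0475 × 0.1 = 0.00475
  Frost: 0.002 × 0.027 = 0.000054
Sum = 0.148474.
P(Bell | evidence) = 0.08712 / 0.148474 ≈ 0.5868.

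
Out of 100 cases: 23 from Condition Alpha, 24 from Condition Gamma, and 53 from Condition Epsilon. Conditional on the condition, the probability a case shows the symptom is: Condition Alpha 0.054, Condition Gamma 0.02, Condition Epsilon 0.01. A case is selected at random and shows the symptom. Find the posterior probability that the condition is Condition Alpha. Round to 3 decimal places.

By Bayes' rule, posterior ∝ prior × likelihood:
  Condition Alpha: 0.23 × 0.054 = 0.01242
  Condition Gamma: 0.24 × 0.02 = 0.0048
  Condition Epsilon: 0.53 × 0.01 = 0.0053
Normalizing constant = 0.02252.
P(Condition Alpha | evidence) = 0.01242 / 0.02252 ≈ 0.552.

0.552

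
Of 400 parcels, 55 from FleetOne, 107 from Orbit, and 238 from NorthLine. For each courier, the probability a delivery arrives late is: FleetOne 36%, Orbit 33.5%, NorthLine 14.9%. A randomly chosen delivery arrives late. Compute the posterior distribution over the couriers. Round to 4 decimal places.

FleetOne 0.2173, Orbit 0.3934, NorthLine 0.3892

By Bayes' rule, posterior ∝ prior × likelihood:
  FleetOne: 0.1375 × 0.36 = 0.0495
  Orbit: 0.2675 × 0.335 = 0.0896125
  NorthLine: 0.595 × 0.149 = 0.088655
Total = 0.2277675.
P(FleetOne | late) = 0.0495/0.2277675 ≈ 0.2173
P(Orbit | late) = 0.0896125/0.2277675 ≈ 0.3934
P(NorthLine | late) = 0.088655/0.2277675 ≈ 0.3892
(Check: 0.2173+0.3934+0.3892 = 0.9999.)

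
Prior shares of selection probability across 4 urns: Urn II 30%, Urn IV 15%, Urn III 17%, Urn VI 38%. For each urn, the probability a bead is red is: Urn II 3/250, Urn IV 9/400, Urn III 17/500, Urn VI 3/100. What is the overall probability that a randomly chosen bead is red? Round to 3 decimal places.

Prior × likelihood for each hypothesis:
  Urn II: 0.3 × 0.012 = 0.0036
  Urn IV: 0.15 × 0.0225 = 0.003375
  Urn III: 0.17 × 0.034 = 0.00578
  Urn VI: 0.38 × 0.03 = 0.0114
P(red) = 0.0036 + 0.003375 + 0.00578 + 0.0114 = 0.024155 → 0.024.

0.024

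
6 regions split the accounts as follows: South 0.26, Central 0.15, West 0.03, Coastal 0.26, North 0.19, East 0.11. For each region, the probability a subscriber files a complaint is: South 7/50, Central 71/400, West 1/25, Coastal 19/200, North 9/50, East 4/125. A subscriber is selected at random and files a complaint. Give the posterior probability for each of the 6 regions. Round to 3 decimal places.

South 0.287, Central 0.210, West 0.009, Coastal 0.195, North 0.270, East 0.028

Unnormalized posteriors (prior × likelihood):
  South: 0.26 × 0.14 = 0.0364
  Central: 0.15 × 0.1775 = 0.026625
  West: 0.03 × 0.04 = 0.0012
  Coastal: 0.26 × 0.095 = 0.0247
  North: 0.19 × 0.18 = 0.0342
  East: 0.11 × 0.032 = 0.00352
Normalizing constant = 0.126645.
P(South | complaint) = 0.0364/0.126645 ≈ 0.287
P(Central | complaint) = 0.026625/0.126645 ≈ 0.210
P(West | complaint) = 0.0012/0.126645 ≈ 0.009
P(Coastal | complaint) = 0.0247/0.126645 ≈ 0.195
P(North | complaint) = 0.0342/0.126645 ≈ 0.270
P(East | complaint) = 0.00352/0.126645 ≈ 0.028
(Check: 0.287+0.210+0.009+0.195+0.270+0.028 = 0.999.)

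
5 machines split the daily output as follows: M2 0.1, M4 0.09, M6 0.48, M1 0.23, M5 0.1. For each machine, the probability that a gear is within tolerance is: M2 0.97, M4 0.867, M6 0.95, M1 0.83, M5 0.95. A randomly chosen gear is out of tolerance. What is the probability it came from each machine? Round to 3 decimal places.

Taking complements, P(oversize | each) = M2 0.03, M4 0.133, M6 0.05, M1 0.17, M5 0.05.
By Bayes' rule, posterior ∝ prior × likelihood:
  M2: 0.1 × 0.03 = 0.003
  M4: 0.09 × 0.133 = 0.01197
  M6: 0.48 × 0.05 = 0.024
  M1: 0.23 × 0.17 = 0.0391
  M5: 0.1 × 0.05 = 0.005
Normalizing constant = 0.08307.
P(M2 | oversize) = 0.003/0.08307 ≈ 0.036
P(M4 | oversize) = 0.01197/0.08307 ≈ 0.144
P(M6 | oversize) = 0.024/0.08307 ≈ 0.289
P(M1 | oversize) = 0.0391/0.08307 ≈ 0.471
P(M5 | oversize) = 0.005/0.08307 ≈ 0.060

M2 0.036, M4 0.144, M6 0.289, M1 0.471, M5 0.060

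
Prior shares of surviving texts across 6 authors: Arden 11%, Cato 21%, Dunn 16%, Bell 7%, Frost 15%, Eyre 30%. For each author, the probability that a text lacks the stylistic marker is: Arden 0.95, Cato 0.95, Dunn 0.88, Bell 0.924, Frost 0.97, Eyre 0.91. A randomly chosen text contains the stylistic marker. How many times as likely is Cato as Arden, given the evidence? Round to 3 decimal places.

1.909

Taking complements, P(marker | each) = Arden 0.05, Cato 0.05, Dunn 0.12, Bell 0.076, Frost 0.03, Eyre 0.09.
Prior × likelihood for each hypothesis:
  Arden: 0.11 × 0.05 = 0.0055
  Cato: 0.21 × 0.05 = 0.0105
  Dunn: 0.16 × 0.12 = 0.0192
  Bell: 0.07 × 0.076 = 0.00532
  Frost: 0.15 × 0.03 = 0.0045
  Eyre: 0.3 × 0.09 = 0.027
Total = 0.07202.
The ratio is 0.0105 / 0.0055 (the normalizer cancels) = 1.909.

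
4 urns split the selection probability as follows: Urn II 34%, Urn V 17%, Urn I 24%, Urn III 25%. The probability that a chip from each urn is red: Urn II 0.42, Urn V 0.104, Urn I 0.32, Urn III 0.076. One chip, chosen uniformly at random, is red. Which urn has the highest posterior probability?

Compute prior × likelihood for every hypothesis:
  Urn II: 0.34 × 0.42 = 0.1428
  Urn V: 0.17 × 0.104 = 0.01768
  Urn I: 0.24 × 0.32 = 0.0768
  Urn III: 0.25 × 0.076 = 0.019
Sum = 0.25628.
Largest term belongs to Urn II, so Urn II is most probable.

Urn II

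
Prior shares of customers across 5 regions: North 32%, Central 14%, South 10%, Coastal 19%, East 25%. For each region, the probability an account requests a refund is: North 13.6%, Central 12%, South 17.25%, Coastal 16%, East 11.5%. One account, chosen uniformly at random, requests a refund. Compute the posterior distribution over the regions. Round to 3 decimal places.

Prior × likelihood for each hypothesis:
  North: 0.32 × 0.136 = 0.04352
  Central: 0.14 × 0.12 = 0.0168
  South: 0.1 × 0.1725 = 0.01725
  Coastal: 0.19 × 0.16 = 0.0304
  East: 0.25 × 0.115 = 0.02875
Sum = 0.13672.
P(North | refund) = 0.04352/0.13672 ≈ 0.318
P(Central | refund) = 0.0168/0.13672 ≈ 0.123
P(South | refund) = 0.01725/0.13672 ≈ 0.126
P(Coastal | refund) = 0.0304/0.13672 ≈ 0.222
P(East | refund) = 0.02875/0.13672 ≈ 0.210
(Check: 0.318+0.123+0.126+0.222+0.210 = 0.999.)

North 0.318, Central 0.123, South 0.126, Coastal 0.222, East 0.210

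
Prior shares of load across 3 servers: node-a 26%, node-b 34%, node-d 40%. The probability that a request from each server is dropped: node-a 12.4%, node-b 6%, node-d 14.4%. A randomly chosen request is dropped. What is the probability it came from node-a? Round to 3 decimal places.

By Bayes' rule, posterior ∝ prior × likelihood:
  node-a: 0.26 × 0.124 = 0.03224
  node-b: 0.34 × 0.06 = 0.0204
  node-d: 0.4 × 0.144 = 0.0576
Total = 0.11024.
P(node-a | evidence) = 0.03224 / 0.11024 ≈ 0.292.

0.292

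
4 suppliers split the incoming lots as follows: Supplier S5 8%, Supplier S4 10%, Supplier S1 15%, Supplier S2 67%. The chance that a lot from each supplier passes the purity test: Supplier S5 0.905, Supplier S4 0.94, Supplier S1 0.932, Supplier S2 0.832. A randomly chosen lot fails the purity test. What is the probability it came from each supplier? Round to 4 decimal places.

Supplier S5 0.0557, Supplier S4 0.0440, Supplier S1 0.0748, Supplier S2 0.8255

Taking complements, P(off-spec | each) = Supplier S5 0.095, Supplier S4 0.06, Supplier S1 0.068, Supplier S2 0.168.
Prior × likelihood for each hypothesis:
  Supplier S5: 0.08 × 0.095 = 0.0076
  Supplier S4: 0.1 × 0.06 = 0.006
  Supplier S1: 0.15 × 0.068 = 0.0102
  Supplier S2: 0.67 × 0.168 = 0.11256
Normalizing constant = 0.13636.
P(Supplier S5 | off-spec) = 0.0076/0.13636 ≈ 0.0557
P(Supplier S4 | off-spec) = 0.006/0.13636 ≈ 0.0440
P(Supplier S1 | off-spec) = 0.0102/0.13636 ≈ 0.0748
P(Supplier S2 | off-spec) = 0.11256/0.13636 ≈ 0.8255
(Check: 0.0557+0.0440+0.0748+0.8255 = 1.0000.)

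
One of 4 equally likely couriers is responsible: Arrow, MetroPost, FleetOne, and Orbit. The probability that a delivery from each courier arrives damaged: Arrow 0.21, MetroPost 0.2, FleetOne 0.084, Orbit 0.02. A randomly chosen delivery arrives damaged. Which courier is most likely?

Arrow

Since the prior is uniform, the posterior is proportional to the likelihood:
  Arrow: 0.21
  MetroPost: 0.2
  FleetOne: 0.084
  Orbit: 0.02
Sum = 0.514.
Largest term belongs to Arrow, so Arrow is most probable.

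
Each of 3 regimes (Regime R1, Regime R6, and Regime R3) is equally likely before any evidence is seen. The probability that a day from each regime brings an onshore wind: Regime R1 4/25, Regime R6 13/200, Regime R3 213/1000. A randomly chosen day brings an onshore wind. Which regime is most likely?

Regime R3

With a uniform prior (1/3 each), posterior ∝ likelihood:
  Regime R1: 0.16
  Regime R6: 0.065
  Regime R3: 0.213
Normalizing constant = 0.438.
Largest term belongs to Regime R3, so Regime R3 is most probable.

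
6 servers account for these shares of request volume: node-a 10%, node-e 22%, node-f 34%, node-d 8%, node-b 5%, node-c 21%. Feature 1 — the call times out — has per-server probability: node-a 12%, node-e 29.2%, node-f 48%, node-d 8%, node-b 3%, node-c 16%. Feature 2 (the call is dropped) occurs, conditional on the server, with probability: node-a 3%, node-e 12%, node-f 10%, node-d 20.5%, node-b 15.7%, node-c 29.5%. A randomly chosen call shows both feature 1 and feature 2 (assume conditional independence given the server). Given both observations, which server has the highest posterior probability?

node-f

By Bayes' rule, posterior ∝ prior × likelihood:
  node-a: 0.1 × 0.12 × 0.03 = 0.00036
  node-e: 0.22 × 0.292 × 0.12 = 0.0077088
  node-f: 0.34 × 0.48 × 0.1 = 0.01632
  node-d: 0.08 × 0.08 × 0.205 = 0.001312
  node-b: 0.05 × 0.03 × 0.157 = 0.0002355
  node-c: 0.21 × 0.16 × 0.295 = 0.009912
Total = 0.0358483.
Largest term belongs to node-f, so node-f is most probable.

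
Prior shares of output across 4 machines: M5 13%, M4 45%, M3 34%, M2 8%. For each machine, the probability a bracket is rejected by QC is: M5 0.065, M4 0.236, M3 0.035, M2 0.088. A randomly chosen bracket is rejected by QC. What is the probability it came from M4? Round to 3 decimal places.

Compute prior × likelihood for every hypothesis:
  M5: 0.13 × 0.065 = 0.00845
  M4: 0.45 × 0.236 = 0.1062
  M3: 0.34 × 0.035 = 0.0119
  M2: 0.08 × 0.088 = 0.00704
Total = 0.13359.
P(M4 | evidence) = 0.1062 / 0.13359 ≈ 0.795.

0.795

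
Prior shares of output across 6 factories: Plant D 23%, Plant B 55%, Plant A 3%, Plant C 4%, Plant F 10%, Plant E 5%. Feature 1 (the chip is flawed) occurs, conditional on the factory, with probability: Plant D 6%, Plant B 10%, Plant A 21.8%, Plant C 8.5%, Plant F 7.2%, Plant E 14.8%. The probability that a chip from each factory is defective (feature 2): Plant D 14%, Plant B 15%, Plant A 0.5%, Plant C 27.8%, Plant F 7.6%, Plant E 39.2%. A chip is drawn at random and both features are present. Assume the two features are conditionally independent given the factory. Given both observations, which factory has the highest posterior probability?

Plant B

Unnormalized posteriors (prior × likelihood):
  Plant D: 0.23 × 0.06 × 0.14 = 0.001932
  Plant B: 0.55 × 0.1 × 0.15 = 0.00825
  Plant A: 0.03 × 0.218 × 0.005 = 0.0000327
  Plant C: 0.04 × 0.085 × 0.278 = 0.0009452
  Plant F: 0.1 × 0.072 × 0.076 = 0.0005472
  Plant E: 0.05 × 0.148 × 0.392 = 0.0029008
Sum = 0.0146079.
Largest term belongs to Plant B, so Plant B is most probable.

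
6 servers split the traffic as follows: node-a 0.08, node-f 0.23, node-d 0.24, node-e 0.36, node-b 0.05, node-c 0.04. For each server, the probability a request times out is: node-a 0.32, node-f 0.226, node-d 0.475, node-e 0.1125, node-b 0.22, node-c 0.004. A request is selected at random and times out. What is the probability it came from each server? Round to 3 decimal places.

node-a 0.105, node-f 0.214, node-d 0.469, node-e 0.167, node-b 0.045, node-c 0.001

By Bayes' rule, posterior ∝ prior × likelihood:
  node-a: 0.08 × 0.32 = 0.0256
  node-f: 0.23 × 0.226 = 0.05198
  node-d: 0.24 × 0.475 = 0.114
  node-e: 0.36 × 0.1125 = 0.0405
  node-b: 0.05 × 0.22 = 0.011
  node-c: 0.04 × 0.004 = 0.00016
Sum = 0.24324.
P(node-a | timeout) = 0.0256/0.24324 ≈ 0.105
P(node-f | timeout) = 0.05198/0.24324 ≈ 0.214
P(node-d | timeout) = 0.114/0.24324 ≈ 0.469
P(node-e | timeout) = 0.0405/0.24324 ≈ 0.167
P(node-b | timeout) = 0.011/0.24324 ≈ 0.045
P(node-c | timeout) = 0.00016/0.24324 ≈ 0.001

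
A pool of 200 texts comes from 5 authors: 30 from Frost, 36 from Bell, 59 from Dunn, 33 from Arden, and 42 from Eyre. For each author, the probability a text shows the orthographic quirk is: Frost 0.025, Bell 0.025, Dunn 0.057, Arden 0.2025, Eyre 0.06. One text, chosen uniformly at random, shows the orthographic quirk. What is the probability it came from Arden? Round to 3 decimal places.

0.470

Compute prior × likelihood for every hypothesis:
  Frost: 0.15 × 0.025 = 0.00375
  Bell: 0.18 × 0.025 = 0.0045
  Dunn: 0.295 × 0.057 = 0.016815
  Arden: 0.165 × 0.2025 = 0.0334125
  Eyre: 0.21 × 0.06 = 0.0126
Total = 0.0710775.
P(Arden | evidence) = 0.0334125 / 0.0710775 ≈ 0.470.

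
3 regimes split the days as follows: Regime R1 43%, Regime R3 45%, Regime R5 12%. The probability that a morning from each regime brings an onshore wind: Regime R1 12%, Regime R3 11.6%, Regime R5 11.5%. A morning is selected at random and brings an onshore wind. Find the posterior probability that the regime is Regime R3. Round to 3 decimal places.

By Bayes' rule, posterior ∝ prior × likelihood:
  Regime R1: 0.43 × 0.12 = 0.0516
  Regime R3: 0.45 × 0.116 = 0.0522
  Regime R5: 0.12 × 0.115 = 0.0138
Total = 0.1176.
P(Regime R3 | evidence) = 0.0522 / 0.1176 ≈ 0.444.

0.444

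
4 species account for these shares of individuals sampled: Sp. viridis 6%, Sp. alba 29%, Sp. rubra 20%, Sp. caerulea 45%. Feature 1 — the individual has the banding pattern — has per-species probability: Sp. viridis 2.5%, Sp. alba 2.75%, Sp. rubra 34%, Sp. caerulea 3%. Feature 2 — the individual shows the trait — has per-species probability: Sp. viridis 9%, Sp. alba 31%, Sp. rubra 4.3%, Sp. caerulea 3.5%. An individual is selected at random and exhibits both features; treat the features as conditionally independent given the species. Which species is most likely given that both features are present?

Prior × likelihood for each hypothesis:
  Sp. viridis: 0.06 × 0.025 × 0.09 = 0.000135
  Sp. alba: 0.29 × 0.0275 × 0.31 = 0.00247225
  Sp. rubra: 0.2 × 0.34 × 0.043 = 0.002924
  Sp. caerulea: 0.45 × 0.03 × 0.035 = 0.0004725
Sum = 0.00600375.
Largest term belongs to Sp. rubra, so Sp. rubra is most probable.

Sp. rubra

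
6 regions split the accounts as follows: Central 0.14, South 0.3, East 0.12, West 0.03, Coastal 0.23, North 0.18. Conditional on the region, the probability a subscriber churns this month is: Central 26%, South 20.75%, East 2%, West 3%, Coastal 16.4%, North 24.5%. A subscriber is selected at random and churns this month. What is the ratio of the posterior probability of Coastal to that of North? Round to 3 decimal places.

Unnormalized posteriors (prior × likelihood):
  Central: 0.14 × 0.26 = 0.0364
  South: 0.3 × 0.2075 = 0.06225
  East: 0.12 × 0.02 = 0.0024
  West: 0.03 × 0.03 = 0.0009
  Coastal: 0.23 × 0.164 = 0.03772
  North: 0.18 × 0.245 = 0.0441
Normalizing constant = 0.18377.
The ratio is 0.03772 / 0.0441 (the normalizer cancels) = 0.855.

0.855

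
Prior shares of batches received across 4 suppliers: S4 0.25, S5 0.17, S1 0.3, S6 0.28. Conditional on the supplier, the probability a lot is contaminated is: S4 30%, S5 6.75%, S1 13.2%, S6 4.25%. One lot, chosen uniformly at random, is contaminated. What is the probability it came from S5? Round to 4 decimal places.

Compute prior × likelihood for every hypothesis:
  S4: 0.25 × 0.3 = 0.075
  S5: 0.17 × 0.0675 = 0.011475
  S1: 0.3 × 0.132 = 0.0396
  S6: 0.28 × 0.0425 = 0.0119
Total = 0.137975.
P(S5 | evidence) = 0.011475 / 0.137975 ≈ 0.0832.

0.0832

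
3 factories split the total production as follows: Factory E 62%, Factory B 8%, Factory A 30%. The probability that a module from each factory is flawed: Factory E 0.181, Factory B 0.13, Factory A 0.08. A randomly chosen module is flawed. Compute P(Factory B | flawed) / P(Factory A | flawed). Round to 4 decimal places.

Prior × likelihood for each hypothesis:
  Factory E: 0.62 × 0.181 = 0.11222
  Factory B: 0.08 × 0.13 = 0.0104
  Factory A: 0.3 × 0.08 = 0.024
Normalizing constant = 0.14662.
The ratio is 0.0104 / 0.024 (the normalizer cancels) = 0.4333.

0.4333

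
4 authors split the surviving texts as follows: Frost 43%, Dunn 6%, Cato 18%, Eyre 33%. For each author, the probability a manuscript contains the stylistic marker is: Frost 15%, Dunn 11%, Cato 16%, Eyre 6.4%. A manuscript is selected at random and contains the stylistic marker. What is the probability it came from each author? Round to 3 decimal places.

Prior × likelihood for each hypothesis:
  Frost: 0.43 × 0.15 = 0.0645
  Dunn: 0.06 × 0.11 = 0.0066
  Cato: 0.18 × 0.16 = 0.0288
  Eyre: 0.33 × 0.064 = 0.02112
Normalizing constant = 0.12102.
P(Frost | marker) = 0.0645/0.12102 ≈ 0.533
P(Dunn | marker) = 0.0066/0.12102 ≈ 0.055
P(Cato | marker) = 0.0288/0.12102 ≈ 0.238
P(Eyre | marker) = 0.02112/0.12102 ≈ 0.175
(Check: 0.533+0.055+0.238+0.175 = 1.001.)

Frost 0.533, Dunn 0.055, Cato 0.238, Eyre 0.175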